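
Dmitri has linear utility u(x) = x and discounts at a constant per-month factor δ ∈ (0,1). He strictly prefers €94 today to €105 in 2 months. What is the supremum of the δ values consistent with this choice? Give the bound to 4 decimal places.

Comparing present values: 94 > δ^2·105.
So δ^2 < 94/105 = 0.89524; taking the square root of both positive sides preserves the inequality.
δ < 0.89524^(1/2) = 0.9462.

δ < 0.9462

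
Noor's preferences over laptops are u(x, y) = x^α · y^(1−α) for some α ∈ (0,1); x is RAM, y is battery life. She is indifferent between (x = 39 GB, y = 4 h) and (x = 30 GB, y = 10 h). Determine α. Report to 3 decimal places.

α ≈ 0.777

Indifference: 39^α · 4^(1−α) = 30^α · 10^(1−α).
Taking logs: α·ln 39 + (1−α)·ln 4 = α·ln 30 + (1−α)·ln 10, i.e. α·0.262364 = (1−α)·0.916291.
With A = 0.262364 and B = 0.916291: α·A = (1−α)·B, so α = B/(A+B) = 0.916291/1.178655 ≈ 0.777.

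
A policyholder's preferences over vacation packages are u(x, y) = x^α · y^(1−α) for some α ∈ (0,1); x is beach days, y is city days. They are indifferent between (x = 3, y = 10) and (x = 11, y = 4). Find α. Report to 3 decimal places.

Set the two utilities equal: 3^α·10^(1−α) = 11^α·4^(1−α).
Taking logs: α·ln 3 + (1−α)·ln 10 = α·ln 11 + (1−α)·ln 4, i.e. α·-1.299283 = (1−α)·-0.916291.
So α/(1−α) = (-0.916291)/(-1.299283) = 0.705228, and α = 0.705228/1.705228 ≈ 0.414.

α ≈ 0.414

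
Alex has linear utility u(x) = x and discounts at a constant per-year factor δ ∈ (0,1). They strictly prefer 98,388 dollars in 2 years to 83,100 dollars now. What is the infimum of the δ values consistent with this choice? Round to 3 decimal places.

δ > 0.919

Comparing present values: 83100 < δ^2·98388.
Dividing by 98388: δ^2 > 0.84462. Both sides are positive, so the square root keeps the direction.
δ > (83100/98388)^(1/2) ≈ 0.919.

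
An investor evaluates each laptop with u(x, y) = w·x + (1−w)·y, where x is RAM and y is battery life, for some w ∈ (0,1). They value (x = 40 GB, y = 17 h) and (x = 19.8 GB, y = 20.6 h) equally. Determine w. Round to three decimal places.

Indifference: w·40 + (1−w)·17 = w·19.8 + (1−w)·20.6.
Rearranging, 20.2·w − 3.6·(1−w) = 0.
So w/(1−w) = 3.6/20.2 = 0.1782, giving w = 3.6/(20.2+3.6) = 0.151.

w = 0.151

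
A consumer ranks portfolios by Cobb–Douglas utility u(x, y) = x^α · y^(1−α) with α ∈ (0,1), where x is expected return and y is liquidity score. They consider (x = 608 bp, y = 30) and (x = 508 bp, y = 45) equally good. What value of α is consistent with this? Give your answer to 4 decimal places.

The Cobb–Douglas utilities coincide, so 608^α·30^(1−α) = 508^α·45^(1−α).
(608/508)^α = (45/30)^(1−α); take logs: α·ln(608/508) = (1−α)·ln(45/30), i.e. α·0.1796934 = (1−α)·0.4054651.
Thus α·(0.5851585) = 0.4054651, so α = 0.4054651/0.5851585 ≈ 0.6929.

α ≈ 0.6929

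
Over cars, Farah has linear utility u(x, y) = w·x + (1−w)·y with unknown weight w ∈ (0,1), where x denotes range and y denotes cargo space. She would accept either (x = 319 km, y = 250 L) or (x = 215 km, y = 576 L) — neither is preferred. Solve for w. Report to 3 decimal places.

Indifference: w·319 + (1−w)·250 = w·215 + (1−w)·576.
w·(319−215) = (1−w)·(576−250), i.e. w·104 = (1−w)·326.
So w/(1−w) = 326/104 = 3.1346, giving w = 326/(104+326) = 0.758.

w = 0.758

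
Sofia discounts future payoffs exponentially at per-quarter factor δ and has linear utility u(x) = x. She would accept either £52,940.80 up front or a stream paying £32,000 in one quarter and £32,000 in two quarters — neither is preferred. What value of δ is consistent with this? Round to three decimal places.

Present value of the stream is 32000·δ + 32000·δ². Indifference gives 32000δ + 32000δ² = 52940.80.
That is, 32000δ² + 32000δ − 52940.80 = 0, a quadratic in δ.
By the quadratic formula (taking the positive root), δ = (−32000 + √7800422400.00) / 64000 ≈ 0.880.

δ ≈ 0.880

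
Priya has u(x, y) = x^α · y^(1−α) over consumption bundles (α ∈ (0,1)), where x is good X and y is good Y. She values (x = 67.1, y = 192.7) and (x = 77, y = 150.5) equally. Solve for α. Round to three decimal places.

Set the two utilities equal: 67.1^α·192.7^(1−α) = 77^α·150.5^(1−α).
Taking logs: α·ln 67.1 + (1−α)·ln 192.7 = α·ln 77 + (1−α)·ln 150.5, i.e. α·-0.137621 = (1−α)·-0.247171.
So α/(1−α) = (-0.247171)/(-0.137621) = 1.796027, and α = 1.796027/2.796027 ≈ 0.642.

α ≈ 0.642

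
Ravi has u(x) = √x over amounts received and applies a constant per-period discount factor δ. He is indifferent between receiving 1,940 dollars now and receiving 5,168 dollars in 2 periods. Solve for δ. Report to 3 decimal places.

δ ≈ 0.783

Indifference means u(1940) = δ^2 · u(5168), so δ^2 = u(1940)/u(5168).
With u(x) = √x: δ^2 = √1940/√5168 = √(1940/5168) = 0.61269.
Taking the square root: δ = 0.61269^(1/2) ≈ 0.783.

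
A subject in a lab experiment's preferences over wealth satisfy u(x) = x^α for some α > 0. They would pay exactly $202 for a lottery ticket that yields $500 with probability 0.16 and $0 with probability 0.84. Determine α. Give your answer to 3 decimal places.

EU(lottery) = 0.16·500^α + 0.84·0 = 0.16·500^α.
Indifference: 202^α = 0.16·500^α, so (202/500)^α = 0.16.
α = ln(0.16) / ln(202/500) = -1.832581/-0.906340 ≈ 2.022.

α ≈ 2.022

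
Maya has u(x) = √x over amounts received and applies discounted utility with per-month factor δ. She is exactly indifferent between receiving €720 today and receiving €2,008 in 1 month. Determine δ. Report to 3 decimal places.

Indifference means u(720) = δ · u(2008), so δ = u(720)/u(2008).
With u(x) = √x: δ = √720/√2008 = √(720/2008) = 0.59880.

δ ≈ 0.599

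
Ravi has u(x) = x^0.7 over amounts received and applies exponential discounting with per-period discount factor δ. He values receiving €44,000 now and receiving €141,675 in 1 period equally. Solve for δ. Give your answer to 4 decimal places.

Indifference means u(44000) = δ · u(141675), so δ = u(44000)/u(141675).
Since u(x) = x^0.7, δ = (44000/141675)^0.7 = 0.31057^0.7 = 0.44107.

δ ≈ 0.4411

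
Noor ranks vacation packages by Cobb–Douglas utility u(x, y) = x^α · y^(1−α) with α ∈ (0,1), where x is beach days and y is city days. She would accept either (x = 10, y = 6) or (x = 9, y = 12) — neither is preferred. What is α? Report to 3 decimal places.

Indifference: 10^α · 6^(1−α) = 9^α · 12^(1−α).
Taking logs: α·ln 10 + (1−α)·ln 6 = α·ln 9 + (1−α)·ln 12, i.e. α·0.105361 = (1−α)·0.693147.
With A = 0.105361 and B = 0.693147: α·A = (1−α)·B, so α = B/(A+B) = 0.693147/0.798508 ≈ 0.868.

α ≈ 0.868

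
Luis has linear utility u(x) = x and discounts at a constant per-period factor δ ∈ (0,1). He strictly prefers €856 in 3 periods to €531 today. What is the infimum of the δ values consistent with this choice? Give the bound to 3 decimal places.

Comparing present values: 531 < δ^3·856.
So δ^3 > 531/856 = 0.62033; taking the cube root of both positive sides preserves the inequality.
δ > (531/856)^(1/3) ≈ 0.853.

δ > 0.853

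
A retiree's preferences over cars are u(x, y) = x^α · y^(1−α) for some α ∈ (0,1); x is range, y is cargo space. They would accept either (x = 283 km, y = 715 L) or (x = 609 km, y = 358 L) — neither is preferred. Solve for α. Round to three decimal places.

α ≈ 0.474

Indifference: 283^α · 715^(1−α) = 609^α · 358^(1−α).
(283/609)^α = (358/715)^(1−α); take logs: α·ln(283/609) = (1−α)·ln(358/715), i.e. α·-0.766371 = (1−α)·-0.691750.
With A = -0.766371 and B = -0.691750: α·A = (1−α)·B, so α = B/(A+B) = -0.691750/-1.458121 ≈ 0.474.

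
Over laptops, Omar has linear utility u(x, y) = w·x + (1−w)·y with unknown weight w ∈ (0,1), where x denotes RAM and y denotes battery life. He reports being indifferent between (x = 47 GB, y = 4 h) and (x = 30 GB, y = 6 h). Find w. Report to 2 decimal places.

w = 0.11

Equating utilities: w·47 + (1−w)·4 = w·30 + (1−w)·6.
w·(47−30) = (1−w)·(6−4), i.e. w·17 = (1−w)·2.
The marginal rate of substitution is 2/17, so w = 2/(17+2) = 0.11.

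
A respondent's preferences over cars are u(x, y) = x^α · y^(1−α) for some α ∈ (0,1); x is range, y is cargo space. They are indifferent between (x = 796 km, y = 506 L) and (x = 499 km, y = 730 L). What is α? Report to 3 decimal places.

Set the two utilities equal: 796^α·506^(1−α) = 499^α·730^(1−α).
(796/499)^α = (730/506)^(1−α); take logs: α·ln(796/499) = (1−α)·ln(730/506), i.e. α·0.466993 = (1−α)·0.366508.
With A = 0.466993 and B = 0.366508: α·A = (1−α)·B, so α = B/(A+B) = 0.366508/0.833501 ≈ 0.440.

α ≈ 0.440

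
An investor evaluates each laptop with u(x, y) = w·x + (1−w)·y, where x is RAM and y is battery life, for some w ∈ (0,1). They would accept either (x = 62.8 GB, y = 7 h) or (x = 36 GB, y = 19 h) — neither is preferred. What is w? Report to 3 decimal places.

Equating utilities: w·62.8 + (1−w)·7 = w·36 + (1−w)·19.
Rearranging, 26.8·w − 12·(1−w) = 0.
So w/(1−w) = 12/26.8 = 0.4478, giving w = 12/(26.8+12) = 0.309.

w = 0.309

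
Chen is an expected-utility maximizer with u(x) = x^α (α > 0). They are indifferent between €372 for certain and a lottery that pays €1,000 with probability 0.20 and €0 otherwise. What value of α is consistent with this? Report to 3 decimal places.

α ≈ 1.628

The lottery's expected utility is 0.20·u(1000) + 0.80·u(0) = 0.20·1000^α (since u(0) = 0 for α > 0).
Indifference: 372^α = 0.20·1000^α, so (372/1000)^α = 0.20.
α = ln(0.20) / ln(372/1000) = -1.609438/-0.988861 ≈ 1.628.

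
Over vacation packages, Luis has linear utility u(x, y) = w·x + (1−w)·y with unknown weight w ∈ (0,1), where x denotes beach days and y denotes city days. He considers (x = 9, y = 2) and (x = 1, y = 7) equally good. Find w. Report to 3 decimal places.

w = 0.385

Equating utilities: w·9 + (1−w)·2 = w·1 + (1−w)·7.
w·(9−1) = (1−w)·(7−2), i.e. w·8 = (1−w)·5.
Hence w = 5/(8+5) = 5/13 = 0.385.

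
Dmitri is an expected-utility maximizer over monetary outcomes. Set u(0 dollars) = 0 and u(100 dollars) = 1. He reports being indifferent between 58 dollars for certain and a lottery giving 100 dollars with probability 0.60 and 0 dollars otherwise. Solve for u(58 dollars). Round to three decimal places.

u(58 dollars) equals the lottery's expected utility: 0.60·1 + 0.40·0 = 0.60.

0.600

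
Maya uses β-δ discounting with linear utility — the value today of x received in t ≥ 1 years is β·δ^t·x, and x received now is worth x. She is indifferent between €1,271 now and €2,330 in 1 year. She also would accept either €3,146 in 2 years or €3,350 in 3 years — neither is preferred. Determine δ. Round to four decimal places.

δ ≈ 0.9391

Both payoffs in the second observation are in the future, so β drops out: δ^2·3146 = δ^3·3350 ⇒ δ = 3146/3350 = 0.93910.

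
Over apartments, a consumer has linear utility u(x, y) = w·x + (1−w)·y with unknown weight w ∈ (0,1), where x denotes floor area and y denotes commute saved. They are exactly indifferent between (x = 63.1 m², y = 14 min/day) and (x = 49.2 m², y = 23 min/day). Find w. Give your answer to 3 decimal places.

Equating utilities: w·63.1 + (1−w)·14 = w·49.2 + (1−w)·23.
Collecting terms: w·13.9 = (1−w)·9.
The marginal rate of substitution is 9/13.9, so w = 9/(13.9+9) = 0.393.

w = 0.393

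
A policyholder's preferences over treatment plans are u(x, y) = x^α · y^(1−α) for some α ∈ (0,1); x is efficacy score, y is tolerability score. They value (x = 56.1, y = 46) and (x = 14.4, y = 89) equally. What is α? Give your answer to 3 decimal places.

α ≈ 0.327

Set the two utilities equal: 56.1^α·46^(1−α) = 14.4^α·89^(1−α).
(56.1/14.4)^α = (89/46)^(1−α); take logs: α·ln(56.1/14.4) = (1−α)·ln(89/46), i.e. α·1.359908 = (1−α)·0.659995.
So α/(1−α) = (0.659995)/(1.359908) = 0.485323, and α = 0.485323/1.485323 ≈ 0.327.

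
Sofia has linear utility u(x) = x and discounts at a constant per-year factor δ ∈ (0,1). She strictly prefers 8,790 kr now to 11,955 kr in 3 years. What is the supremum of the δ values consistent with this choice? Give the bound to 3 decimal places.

Under u(x) = x this choice says 8790 > δ^3·11955.
So δ^3 < 8790/11955 = 0.73526; taking the cube root of both positive sides preserves the inequality.
δ < (8790/11955)^(1/3) ≈ 0.903.

δ < 0.903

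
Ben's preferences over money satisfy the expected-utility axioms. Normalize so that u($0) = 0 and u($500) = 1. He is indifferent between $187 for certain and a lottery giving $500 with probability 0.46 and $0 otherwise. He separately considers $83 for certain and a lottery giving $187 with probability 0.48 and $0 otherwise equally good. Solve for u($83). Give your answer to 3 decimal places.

0.221

From the first indifference, u($187) = 0.46·u($500) + 0.54·u($0) = 0.46·1 + 0.54·0 = 0.46.
Then u($83) = 0.48·u($187) + 0.52·u($0) = 0.48·0.46 + 0.52·0.00 = 0.2208.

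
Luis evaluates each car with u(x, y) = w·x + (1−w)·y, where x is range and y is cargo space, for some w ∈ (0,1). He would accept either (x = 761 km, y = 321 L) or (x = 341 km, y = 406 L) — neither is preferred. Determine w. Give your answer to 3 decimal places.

Equating utilities: w·761 + (1−w)·321 = w·341 + (1−w)·406.
w·(761−341) = (1−w)·(406−321), i.e. w·420 = (1−w)·85.
The marginal rate of substitution is 85/420, so w = 85/(420+85) = 0.168.

w = 0.168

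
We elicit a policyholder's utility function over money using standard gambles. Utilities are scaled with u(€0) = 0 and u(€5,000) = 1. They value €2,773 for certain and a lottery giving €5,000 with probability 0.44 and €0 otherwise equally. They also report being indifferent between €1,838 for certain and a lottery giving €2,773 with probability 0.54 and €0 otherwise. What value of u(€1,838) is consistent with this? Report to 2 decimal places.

0.24

First, u(€2,773) = 0.44·u(€5,000) + 0.56·u(€0) = 0.44.
The second indifference gives u(€1,838) = 0.54·u(€2,773) + 0.46·u(€0) = 0.54·0.44 + 0.46·0.00 = 0.2376.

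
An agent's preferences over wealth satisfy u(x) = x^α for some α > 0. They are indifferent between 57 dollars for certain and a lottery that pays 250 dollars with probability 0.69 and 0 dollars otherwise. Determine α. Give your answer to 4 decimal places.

α ≈ 0.2510

Since u(0) = 0, the lottery's EU is 0.69·250^α.
Setting u(57) equal to that: 57^α = 0.69·250^α ⇒ (57/250)^α = 0.69.
Take logs: α = ln 0.69 / ln(57/250) ≈ 0.250988.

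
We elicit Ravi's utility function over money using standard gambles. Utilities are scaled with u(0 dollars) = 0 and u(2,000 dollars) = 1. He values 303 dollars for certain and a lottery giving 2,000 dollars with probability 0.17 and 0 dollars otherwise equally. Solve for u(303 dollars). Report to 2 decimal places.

0.17

u(303 dollars) equals the lottery's expected utility: 0.17·1 + 0.83·0 = 0.17.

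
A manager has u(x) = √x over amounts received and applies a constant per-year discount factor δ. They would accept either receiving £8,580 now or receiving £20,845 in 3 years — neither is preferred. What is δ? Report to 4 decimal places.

δ ≈ 0.8625

The payoff in 3 years is discounted by δ^3, so u(8580) = δ^3·u(20845) and δ^3 = u(8580)/u(20845).
Since u(x) = √x, δ^3 = √(8580/20845) = 0.64157.
So δ = 0.64157^(1/3) ≈ 0.8625.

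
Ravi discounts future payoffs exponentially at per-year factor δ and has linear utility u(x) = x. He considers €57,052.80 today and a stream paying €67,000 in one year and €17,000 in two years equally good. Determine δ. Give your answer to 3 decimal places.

δ ≈ 0.720

Present value of the stream is 67000·δ + 17000·δ². Indifference gives 67000δ + 17000δ² = 57052.80.
Rearranged: 17000δ² + 67000δ − 57052.80 = 0.
By the quadratic formula (taking the positive root), δ = (−67000 + √8368590400.00) / 34000 ≈ 0.720.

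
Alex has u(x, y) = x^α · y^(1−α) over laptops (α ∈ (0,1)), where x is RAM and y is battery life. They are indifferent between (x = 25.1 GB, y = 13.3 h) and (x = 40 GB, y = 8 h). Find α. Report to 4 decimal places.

α ≈ 0.5217

Set the two utilities equal: 25.1^α·13.3^(1−α) = 40^α·8^(1−α).
Rearrange to (25.1/40)^α = (8/13.3)^(1−α) and take logs: α·-0.4660116 = (1−α)·-0.5083225.
So α/(1−α) = (-0.5083225)/(-0.4660116) = 1.0907937, and α = 1.0907937/2.0907937 ≈ 0.5217.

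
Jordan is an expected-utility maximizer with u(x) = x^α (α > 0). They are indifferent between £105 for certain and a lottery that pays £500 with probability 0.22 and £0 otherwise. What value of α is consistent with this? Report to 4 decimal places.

EU(lottery) = 0.22·500^α + 0.78·0 = 0.22·500^α.
Setting u(105) equal to that: 105^α = 0.22·500^α ⇒ (105/500)^α = 0.22.
Take logs: α = ln 0.22 / ln(105/500) ≈ 0.970192.

α ≈ 0.9702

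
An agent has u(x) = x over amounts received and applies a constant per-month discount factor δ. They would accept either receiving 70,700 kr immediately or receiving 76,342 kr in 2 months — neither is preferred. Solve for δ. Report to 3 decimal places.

δ ≈ 0.962

The payoff in 2 months is discounted by δ^2, so u(70700) = δ^2·u(76342) and δ^2 = u(70700)/u(76342).
With u(x) = x: δ^2 = 70700/76342 = 0.92610.
Hence δ = (0.92610)^(1/2) = 0.96234.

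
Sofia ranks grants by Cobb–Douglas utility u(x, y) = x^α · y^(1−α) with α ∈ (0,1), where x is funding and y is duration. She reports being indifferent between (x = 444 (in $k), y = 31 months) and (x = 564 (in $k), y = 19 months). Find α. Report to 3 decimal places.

α ≈ 0.672

The Cobb–Douglas utilities coincide, so 444^α·31^(1−α) = 564^α·19^(1−α).
Rearrange to (444/564)^α = (19/31)^(1−α) and take logs: α·-0.239230 = (1−α)·-0.489548.
Thus α·(-0.728778) = -0.489548, so α = -0.489548/-0.728778 ≈ 0.672.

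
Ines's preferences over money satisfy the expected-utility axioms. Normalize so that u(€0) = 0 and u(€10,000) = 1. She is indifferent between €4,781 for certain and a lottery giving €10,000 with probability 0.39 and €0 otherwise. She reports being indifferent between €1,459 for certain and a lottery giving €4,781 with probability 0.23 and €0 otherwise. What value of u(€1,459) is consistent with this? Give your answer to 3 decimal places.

From the first indifference, u(€4,781) = 0.39·u(€10,000) + 0.61·u(€0) = 0.39·1 + 0.61·0 = 0.39.
Chaining: u(€1,459) = 0.23·0.39 + 0.77·0.00 = 0.0897.

0.090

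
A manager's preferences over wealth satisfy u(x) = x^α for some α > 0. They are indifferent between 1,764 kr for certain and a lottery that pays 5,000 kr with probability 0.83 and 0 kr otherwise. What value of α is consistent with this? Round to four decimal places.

α ≈ 0.1788

The lottery's expected utility is 0.83·u(5000) + 0.17·u(0) = 0.83·5000^α (since u(0) = 0 for α > 0).
Setting u(1764) equal to that: 1764^α = 0.83·5000^α ⇒ (1764/5000)^α = 0.83.
Take logs: α = ln 0.83 / ln(1764/5000) ≈ 0.178844.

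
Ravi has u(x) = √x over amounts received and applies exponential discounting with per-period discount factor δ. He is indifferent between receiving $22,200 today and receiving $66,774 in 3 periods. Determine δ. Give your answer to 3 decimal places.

The payoff in 3 periods is discounted by δ^3, so u(22200) = δ^3·u(66774) and δ^3 = u(22200)/u(66774).
With u(x) = √x: δ^3 = √22200/√66774 = √(22200/66774) = 0.57660.
So δ = 0.57660^(1/3) ≈ 0.832.

δ ≈ 0.832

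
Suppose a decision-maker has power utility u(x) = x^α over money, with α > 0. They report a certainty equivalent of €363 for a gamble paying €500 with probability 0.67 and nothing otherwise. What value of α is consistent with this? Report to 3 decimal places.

α ≈ 1.251

Since u(0) = 0, the lottery's EU is 0.67·500^α.
Equating: 363^α = 0.67·500^α, i.e. 0.7260^α = 0.67.
Take logs: α = ln 0.67 / ln(363/500) ≈ 1.25069.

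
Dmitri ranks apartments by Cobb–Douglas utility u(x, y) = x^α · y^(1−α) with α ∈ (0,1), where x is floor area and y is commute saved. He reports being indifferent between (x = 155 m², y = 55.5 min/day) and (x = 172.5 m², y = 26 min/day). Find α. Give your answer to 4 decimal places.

α ≈ 0.8764

The Cobb–Douglas utilities coincide, so 155^α·55.5^(1−α) = 172.5^α·26^(1−α).
Rearrange to (155/172.5)^α = (26/55.5)^(1−α) and take logs: α·-0.1069721 = (1−α)·-0.7582865.
With A = -0.1069721 and B = -0.7582865: α·A = (1−α)·B, so α = B/(A+B) = -0.7582865/-0.8652586 ≈ 0.8764.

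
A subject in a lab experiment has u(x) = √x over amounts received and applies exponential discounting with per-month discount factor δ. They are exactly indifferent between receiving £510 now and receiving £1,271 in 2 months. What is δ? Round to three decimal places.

δ ≈ 0.796

The payoff in 2 months is discounted by δ^2, so u(510) = δ^2·u(1271) and δ^2 = u(510)/u(1271).
With u(x) = √x: δ^2 = √510/√1271 = √(510/1271) = 0.63345.
Taking the square root: δ = 0.63345^(1/2) ≈ 0.796.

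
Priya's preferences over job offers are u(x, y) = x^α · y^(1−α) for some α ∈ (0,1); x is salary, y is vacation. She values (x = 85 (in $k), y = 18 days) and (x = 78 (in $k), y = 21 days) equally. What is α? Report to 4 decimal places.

α ≈ 0.6420

The Cobb–Douglas utilities coincide, so 85^α·18^(1−α) = 78^α·21^(1−α).
Taking logs: α·ln 85 + (1−α)·ln 18 = α·ln 78 + (1−α)·ln 21, i.e. α·0.0859424 = (1−α)·0.1541507.
With A = 0.0859424 and B = 0.1541507: α·A = (1−α)·B, so α = B/(A+B) = 0.1541507/0.2400931 ≈ 0.6420.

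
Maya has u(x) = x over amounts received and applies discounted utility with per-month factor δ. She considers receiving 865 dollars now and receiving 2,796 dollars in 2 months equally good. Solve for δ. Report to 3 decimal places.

The payoff in 2 months is discounted by δ^2, so u(865) = δ^2·u(2796) and δ^2 = u(865)/u(2796).
With u(x) = x: δ^2 = 865/2796 = 0.30937.
So δ = 0.30937^(1/2) ≈ 0.556.

δ ≈ 0.556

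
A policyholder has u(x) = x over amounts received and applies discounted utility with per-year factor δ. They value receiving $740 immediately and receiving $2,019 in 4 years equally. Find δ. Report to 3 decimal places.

δ ≈ 0.778

Indifference means u(740) = δ^4 · u(2019), so δ^4 = u(740)/u(2019).
With u(x) = x: δ^4 = 740/2019 = 0.36652.
Hence δ = (0.36652)^(1/4) = 0.77808.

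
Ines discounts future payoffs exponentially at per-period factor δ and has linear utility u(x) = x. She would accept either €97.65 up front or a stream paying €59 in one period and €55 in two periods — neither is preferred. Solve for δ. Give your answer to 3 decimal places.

δ ≈ 0.900

The stream is worth 59δ + 55δ² today, so 59δ + 55δ² = 97.65.
That is, 55δ² + 59δ − 97.65 = 0, a quadratic in δ.
δ = (−59 + √(59² + 4·55·97.65)) / (2·55) = (−59 + √24964.00) / 110 ≈ 0.900.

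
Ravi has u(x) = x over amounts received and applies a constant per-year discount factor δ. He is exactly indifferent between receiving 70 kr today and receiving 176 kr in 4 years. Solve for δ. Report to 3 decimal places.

Equating discounted utilities: u(70) = δ^4·u(176) ⇒ δ^4 = u(70)/u(176).
With u(x) = x: δ^4 = 70/176 = 0.39773.
Taking the 4th root: δ = 0.39773^(1/4) ≈ 0.794.

δ ≈ 0.794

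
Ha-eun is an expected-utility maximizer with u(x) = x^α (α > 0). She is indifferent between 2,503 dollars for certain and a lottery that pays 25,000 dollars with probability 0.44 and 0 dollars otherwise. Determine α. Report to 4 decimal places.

The lottery's expected utility is 0.44·u(25000) + 0.56·u(0) = 0.44·25000^α (since u(0) = 0 for α > 0).
Indifference: 2503^α = 0.44·25000^α, so (2503/25000)^α = 0.44.
α = ln(0.44) / ln(2503/25000) = -0.8209806/-2.3013858 ≈ 0.3567.

α ≈ 0.3567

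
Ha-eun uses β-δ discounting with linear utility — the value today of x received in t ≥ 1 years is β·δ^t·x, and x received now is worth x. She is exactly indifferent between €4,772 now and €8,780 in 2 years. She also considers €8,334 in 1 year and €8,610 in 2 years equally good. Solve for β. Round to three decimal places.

β ≈ 0.580

The second indifference involves only future payoffs, so β cancels: β·δ^1·8334 = β·δ^2·8610, giving δ = 8334/8610 = 0.96794.
Now use the now-vs-future pair: 4772 = β·δ^2·8780 gives β = 4772/(0.93692·8780) ≈ 0.580.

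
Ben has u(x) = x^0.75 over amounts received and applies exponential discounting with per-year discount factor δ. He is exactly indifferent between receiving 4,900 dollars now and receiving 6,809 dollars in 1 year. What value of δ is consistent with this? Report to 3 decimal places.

Indifference means u(4900) = δ · u(6809), so δ = u(4900)/u(6809).
With u(x) = x^0.75: δ = 4900^0.75/6809^0.75 = (4900/6809)^0.75 = 0.78133.

δ ≈ 0.781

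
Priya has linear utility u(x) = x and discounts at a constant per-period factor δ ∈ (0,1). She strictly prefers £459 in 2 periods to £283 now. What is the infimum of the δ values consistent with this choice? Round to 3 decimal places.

δ > 0.785

The preference means 283 < δ^2·459.
Dividing by 459: δ^2 > 0.61656. Both sides are positive, so the square root keeps the direction.
δ > (283/459)^(1/2) ≈ 0.785.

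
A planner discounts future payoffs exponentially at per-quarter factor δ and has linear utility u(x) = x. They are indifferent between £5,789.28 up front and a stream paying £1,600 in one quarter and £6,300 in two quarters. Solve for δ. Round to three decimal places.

δ ≈ 0.840

The stream is worth 1600δ + 6300δ² today, so 1600δ + 6300δ² = 5789.28.
So 6300δ² + 1600δ − 5789.28 = 0.
The positive root is δ = [−1600 + √(1600² + 4·6300·5789.28)] / (2·6300) = (−1600 + 12184.000)/12600 ≈ 0.840.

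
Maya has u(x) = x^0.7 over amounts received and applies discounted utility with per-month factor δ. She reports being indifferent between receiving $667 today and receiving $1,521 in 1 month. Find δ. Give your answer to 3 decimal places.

Indifference means u(667) = δ · u(1521), so δ = u(667)/u(1521).
Since u(x) = x^0.7, δ = (667/1521)^0.7 = 0.43853^0.7 = 0.56156.

δ ≈ 0.562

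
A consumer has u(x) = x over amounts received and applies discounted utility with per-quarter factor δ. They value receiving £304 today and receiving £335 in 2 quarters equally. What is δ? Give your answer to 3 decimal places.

δ ≈ 0.953

The payoff in 2 quarters is discounted by δ^2, so u(304) = δ^2·u(335) and δ^2 = u(304)/u(335).
With u(x) = x: δ^2 = 304/335 = 0.90746.
Taking the square root: δ = 0.90746^(1/2) ≈ 0.953.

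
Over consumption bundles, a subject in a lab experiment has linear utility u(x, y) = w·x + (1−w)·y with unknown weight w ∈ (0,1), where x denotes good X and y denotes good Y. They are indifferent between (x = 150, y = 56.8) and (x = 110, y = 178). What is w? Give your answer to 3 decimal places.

Equating utilities: w·150 + (1−w)·56.8 = w·110 + (1−w)·178.
w·(150−110) = (1−w)·(178−56.8), i.e. w·40 = (1−w)·121.2.
So w/(1−w) = 121.2/40 = 3.0300, giving w = 121.2/(40+121.2) = 0.752.

w = 0.752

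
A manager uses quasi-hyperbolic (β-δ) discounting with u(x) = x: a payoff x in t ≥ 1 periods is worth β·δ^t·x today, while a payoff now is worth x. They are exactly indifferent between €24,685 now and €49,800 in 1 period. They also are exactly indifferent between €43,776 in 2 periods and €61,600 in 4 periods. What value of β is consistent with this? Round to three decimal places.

The second indifference involves only future payoffs, so β cancels: β·δ^2·43776 = β·δ^4·61600, giving δ^2 = 43776/61600 = 0.71065, so δ = 0.84300.
The first indifference: 24685 = β·δ·49800, so β = 24685/(δ·49800) = 24685/(0.84300·49800) ≈ 0.588.

β ≈ 0.588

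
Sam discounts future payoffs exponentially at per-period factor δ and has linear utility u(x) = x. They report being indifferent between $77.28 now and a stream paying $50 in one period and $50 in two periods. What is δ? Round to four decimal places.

δ ≈ 0.8400

The stream is worth 50δ + 50δ² today, so 50δ + 50δ² = 77.28.
That is, 50δ² + 50δ − 77.28 = 0, a quadratic in δ.
By the quadratic formula (taking the positive root), δ = (−50 + √17956.00) / 100 ≈ 0.8400.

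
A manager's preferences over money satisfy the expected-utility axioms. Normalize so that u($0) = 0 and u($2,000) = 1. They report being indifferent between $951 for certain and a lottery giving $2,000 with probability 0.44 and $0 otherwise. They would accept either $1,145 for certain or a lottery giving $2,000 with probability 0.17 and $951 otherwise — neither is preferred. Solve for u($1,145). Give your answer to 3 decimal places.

The first gamble pins u($951): it must equal 0.44·1 + 0.56·0 = 0.44.
The second indifference gives u($1,145) = 0.17·u($2,000) + 0.83·u($951) = 0.17·1.00 + 0.83·0.44 = 0.5352.

0.535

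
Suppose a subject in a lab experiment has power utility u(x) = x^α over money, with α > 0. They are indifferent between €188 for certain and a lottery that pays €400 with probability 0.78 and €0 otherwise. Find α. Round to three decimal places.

Since u(0) = 0, the lottery's EU is 0.78·400^α.
Equating: 188^α = 0.78·400^α, i.e. 0.4700^α = 0.78.
Taking logs: α·ln(188/400) = ln(0.78), so α = -0.248461 / -0.755023 ≈ 0.329.

α ≈ 0.329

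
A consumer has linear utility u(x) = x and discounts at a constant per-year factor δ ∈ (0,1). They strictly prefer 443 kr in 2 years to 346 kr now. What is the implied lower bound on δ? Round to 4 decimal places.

Under u(x) = x this choice says 346 < δ^2·443.
Hence δ^2 > 346/443 = 0.78104, and x ↦ x^(1/2) is increasing on (0,∞).
δ > (346/443)^(1/2) ≈ 0.8838.

δ > 0.8838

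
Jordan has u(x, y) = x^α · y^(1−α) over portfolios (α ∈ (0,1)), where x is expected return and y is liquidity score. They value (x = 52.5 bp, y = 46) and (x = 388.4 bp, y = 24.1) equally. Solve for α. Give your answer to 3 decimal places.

Indifference: 52.5^α · 46^(1−α) = 388.4^α · 24.1^(1−α).
Taking logs: α·ln 52.5 + (1−α)·ln 46 = α·ln 388.4 + (1−α)·ln 24.1, i.e. α·-2.001223 = (1−α)·-0.646430.
So α/(1−α) = (-0.646430)/(-2.001223) = 0.323017, and α = 0.323017/1.323017 ≈ 0.244.

α ≈ 0.244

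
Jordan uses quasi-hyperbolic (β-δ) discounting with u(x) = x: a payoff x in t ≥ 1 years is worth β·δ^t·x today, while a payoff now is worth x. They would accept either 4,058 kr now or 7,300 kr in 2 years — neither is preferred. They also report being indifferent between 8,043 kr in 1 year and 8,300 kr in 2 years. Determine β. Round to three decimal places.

β ≈ 0.592

From the later pair, β·δ^1·8043 = β·δ^2·8300; dividing through, δ = 8043/8300 = 0.96904.
Substituting δ into 4058 = β·δ^2·7300: β = 4058/(6854.927) ≈ 0.592.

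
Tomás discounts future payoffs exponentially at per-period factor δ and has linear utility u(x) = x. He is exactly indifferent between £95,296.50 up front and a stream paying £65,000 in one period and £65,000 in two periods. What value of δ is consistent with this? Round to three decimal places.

δ ≈ 0.810

Equating present values: 95296.50 = 65000δ + 65000δ².
Rearranged: 65000δ² + 65000δ − 95296.50 = 0.
By the quadratic formula (taking the positive root), δ = (−65000 + √29002090000.00) / 130000 ≈ 0.810.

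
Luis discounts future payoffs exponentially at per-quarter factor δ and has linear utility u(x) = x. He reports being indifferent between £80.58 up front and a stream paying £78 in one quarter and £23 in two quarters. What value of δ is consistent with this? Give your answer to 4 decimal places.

The stream is worth 78δ + 23δ² today, so 78δ + 23δ² = 80.58.
So 23δ² + 78δ − 80.58 = 0.
δ = (−78 + √(78² + 4·23·80.58)) / (2·23) = (−78 + √13497.36) / 46 ≈ 0.8300.

δ ≈ 0.8300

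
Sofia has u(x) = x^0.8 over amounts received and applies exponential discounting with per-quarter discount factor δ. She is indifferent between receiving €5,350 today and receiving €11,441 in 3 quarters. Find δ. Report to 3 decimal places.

δ ≈ 0.817

Indifference means u(5350) = δ^3 · u(11441), so δ^3 = u(5350)/u(11441).
With u(x) = x^0.8: δ^3 = 5350^0.8/11441^0.8 = (5350/11441)^0.8 = 0.54439.
Hence δ = (0.54439)^(1/3) = 0.81653.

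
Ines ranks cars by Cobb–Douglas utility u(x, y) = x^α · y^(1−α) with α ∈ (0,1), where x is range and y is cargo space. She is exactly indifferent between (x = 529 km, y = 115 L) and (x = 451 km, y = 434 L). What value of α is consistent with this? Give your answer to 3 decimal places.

The Cobb–Douglas utilities coincide, so 529^α·115^(1−α) = 451^α·434^(1−α).
(529/451)^α = (434/115)^(1−α); take logs: α·ln(529/451) = (1−α)·ln(434/115), i.e. α·0.159521 = (1−α)·1.328112.
Thus α·(1.487633) = 1.328112, so α = 1.328112/1.487633 ≈ 0.893.

α ≈ 0.893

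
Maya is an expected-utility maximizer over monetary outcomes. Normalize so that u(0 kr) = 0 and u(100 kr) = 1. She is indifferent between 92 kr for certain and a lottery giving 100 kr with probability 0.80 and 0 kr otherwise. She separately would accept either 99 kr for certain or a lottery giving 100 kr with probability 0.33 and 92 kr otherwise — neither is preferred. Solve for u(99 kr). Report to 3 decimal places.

First, u(92 kr) = 0.80·u(100 kr) + 0.20·u(0 kr) = 0.80.
Then u(99 kr) = 0.33·u(100 kr) + 0.67·u(92 kr) = 0.33·1.00 + 0.67·0.80 = 0.8660.

0.866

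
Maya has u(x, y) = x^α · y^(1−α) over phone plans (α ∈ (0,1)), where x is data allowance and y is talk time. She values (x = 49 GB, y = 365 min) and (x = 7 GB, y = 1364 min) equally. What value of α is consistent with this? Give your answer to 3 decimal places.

α ≈ 0.404

The Cobb–Douglas utilities coincide, so 49^α·365^(1−α) = 7^α·1364^(1−α).
Rearrange to (49/7)^α = (1364/365)^(1−α) and take logs: α·1.945910 = (1−α)·1.318279.
With A = 1.945910 and B = 1.318279: α·A = (1−α)·B, so α = B/(A+B) = 1.318279/3.264189 ≈ 0.404.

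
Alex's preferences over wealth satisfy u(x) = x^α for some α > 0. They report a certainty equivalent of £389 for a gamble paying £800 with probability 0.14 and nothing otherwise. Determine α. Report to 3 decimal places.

α ≈ 2.727

The lottery's expected utility is 0.14·u(800) + 0.86·u(0) = 0.14·800^α (since u(0) = 0 for α > 0).
Setting u(389) equal to that: 389^α = 0.14·800^α ⇒ (389/800)^α = 0.14.
α = ln(0.14) / ln(389/800) = -1.966113/-0.721032 ≈ 2.727.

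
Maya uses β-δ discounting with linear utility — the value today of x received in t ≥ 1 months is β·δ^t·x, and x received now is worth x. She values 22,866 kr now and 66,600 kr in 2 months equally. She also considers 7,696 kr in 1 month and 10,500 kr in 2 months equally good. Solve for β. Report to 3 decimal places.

Both payoffs in the second observation are in the future, so β drops out: δ^1·7696 = δ^2·10500 ⇒ δ = 7696/10500 = 0.73295.
The first indifference: 22866 = β·δ^2·66600, so β = 22866/(δ^2·66600) = 22866/(0.53722·66600) ≈ 0.639.

β ≈ 0.639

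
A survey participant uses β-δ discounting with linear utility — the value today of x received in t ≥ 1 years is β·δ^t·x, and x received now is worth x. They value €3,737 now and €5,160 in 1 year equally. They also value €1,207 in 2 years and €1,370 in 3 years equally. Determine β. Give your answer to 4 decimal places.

Both payoffs in the second observation are in the future, so β drops out: δ^2·1207 = δ^3·1370 ⇒ δ = 1207/1370 = 0.88102.
Now use the now-vs-future pair: 3737 = β·δ·5160 gives β = 3737/(0.88102·5160) ≈ 0.8220.

β ≈ 0.8220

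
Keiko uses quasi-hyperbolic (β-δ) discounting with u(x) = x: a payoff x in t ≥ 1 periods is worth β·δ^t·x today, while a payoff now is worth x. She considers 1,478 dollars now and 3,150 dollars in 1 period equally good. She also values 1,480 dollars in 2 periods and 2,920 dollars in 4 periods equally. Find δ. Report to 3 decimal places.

δ ≈ 0.712

Both payoffs in the second observation are in the future, so β drops out: δ^2·1480 = δ^4·2920 ⇒ δ^2 = 1480/2920 = 0.50685, so δ = 0.71193.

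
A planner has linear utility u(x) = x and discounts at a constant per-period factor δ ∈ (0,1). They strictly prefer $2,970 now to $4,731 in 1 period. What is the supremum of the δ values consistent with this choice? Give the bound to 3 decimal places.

Comparing present values: 2970 > δ·4731.
Dividing through by 4731 gives δ < 0.62777.

δ < 0.628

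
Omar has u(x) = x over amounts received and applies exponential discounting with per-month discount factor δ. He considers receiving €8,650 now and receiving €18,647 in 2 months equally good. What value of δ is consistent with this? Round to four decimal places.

δ ≈ 0.6811

The payoff in 2 months is discounted by δ^2, so u(8650) = δ^2·u(18647) and δ^2 = u(8650)/u(18647).
With u(x) = x: δ^2 = 8650/18647 = 0.46388.
So δ = 0.46388^(1/2) ≈ 0.6811.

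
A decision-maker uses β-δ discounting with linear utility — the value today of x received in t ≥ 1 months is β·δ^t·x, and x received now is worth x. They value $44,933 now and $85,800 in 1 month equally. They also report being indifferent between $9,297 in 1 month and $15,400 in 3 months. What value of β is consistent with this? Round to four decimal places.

β ≈ 0.6740

The second indifference involves only future payoffs, so β cancels: β·δ^1·9297 = β·δ^3·15400, giving δ^2 = 9297/15400 = 0.60370, so δ = 0.77698.
Substituting δ into 44933 = β·δ·85800: β = 44933/(66665.071) ≈ 0.6740.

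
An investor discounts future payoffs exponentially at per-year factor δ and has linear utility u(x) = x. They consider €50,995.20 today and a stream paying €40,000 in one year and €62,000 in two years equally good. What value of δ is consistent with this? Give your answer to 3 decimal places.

δ ≈ 0.640

The stream is worth 40000δ + 62000δ² today, so 40000δ + 62000δ² = 50995.20.
That is, 62000δ² + 40000δ − 50995.20 = 0, a quadratic in δ.
The positive root is δ = [−40000 + √(40000² + 4·62000·50995.20)] / (2·62000) = (−40000 + 119360.000)/124000 ≈ 0.640.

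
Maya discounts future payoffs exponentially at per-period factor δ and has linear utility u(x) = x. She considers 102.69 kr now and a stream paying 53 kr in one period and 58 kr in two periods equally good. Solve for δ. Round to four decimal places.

The stream is worth 53δ + 58δ² today, so 53δ + 58δ² = 102.69.
So 58δ² + 53δ − 102.69 = 0.
The positive root is δ = [−53 + √(53² + 4·58·102.69)] / (2·58) = (−53 + 163.196)/116 ≈ 0.9500.

δ ≈ 0.9500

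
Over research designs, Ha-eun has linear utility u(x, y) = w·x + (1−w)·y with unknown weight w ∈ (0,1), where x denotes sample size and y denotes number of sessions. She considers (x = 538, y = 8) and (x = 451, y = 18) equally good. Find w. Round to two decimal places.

u(538,8) = u(451,18) means w·538 + (1−w)·8 = w·451 + (1−w)·18.
Rearranging, 87·w − 10·(1−w) = 0.
The marginal rate of substitution is 10/87, so w = 10/(87+10) = 0.10.

w = 0.10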